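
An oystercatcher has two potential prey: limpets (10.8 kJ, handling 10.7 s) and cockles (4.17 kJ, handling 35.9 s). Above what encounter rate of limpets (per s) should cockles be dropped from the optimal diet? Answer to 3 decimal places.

0.012 per s

At the threshold, the rate on limpets alone equals the profitability of cockles: λ·10.8/(1 + λ·10.7) = 4.17/35.9 = 0.1162.
Rearranging, λ(10.8 − 0.1162×10.7) = 0.1162, so λ = 0.1162/9.557 = 0.01215 per s.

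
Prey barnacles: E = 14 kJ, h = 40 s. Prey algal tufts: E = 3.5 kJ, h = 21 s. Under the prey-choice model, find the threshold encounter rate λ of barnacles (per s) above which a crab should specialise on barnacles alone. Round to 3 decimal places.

At the threshold, the rate on barnacles alone equals the profitability of algal tufts: λ·14/(1 + λ·40) = 3.5/21 = 0.1667.
Rearranging, λ(14 − 0.1667×40) = 0.1667, so λ = 0.1667/7.333 = 0.02273 per s.

0.023 per s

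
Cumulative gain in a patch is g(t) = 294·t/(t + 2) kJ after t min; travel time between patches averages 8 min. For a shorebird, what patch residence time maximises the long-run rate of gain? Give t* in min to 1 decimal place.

By the marginal value theorem, leave when the instantaneous gain rate g'(t) equals the habitat-wide average g(t)/(T + t).
g'(t) = 294·2/(t + 2)². Setting 294·2/(t+2)² = 294t/[(t+2)(8+t)] gives 2(8+t) = t(t+2), so t² = 2×8 = 16.
t* = √16 = 4 min.

4.0 min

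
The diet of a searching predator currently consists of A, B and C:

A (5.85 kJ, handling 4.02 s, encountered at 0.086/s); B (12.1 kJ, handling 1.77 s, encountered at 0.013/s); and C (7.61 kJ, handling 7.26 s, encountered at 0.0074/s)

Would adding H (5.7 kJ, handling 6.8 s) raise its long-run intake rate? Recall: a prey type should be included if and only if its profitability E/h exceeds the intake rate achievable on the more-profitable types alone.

Intake rate on the current diet: R = (0.086×5.85 + 0.013×12.1 + 0.0074×7.61) / (1 + 0.086×4.02 + 0.013×1.77 + 0.0074×7.26) = 0.7167/1.422 = 0.5039 kJ/s.
Profitability of H: 5.7/6.8 = 0.8382 kJ/s.
Since 0.8382 > R, including H increases the long-run rate.

Yes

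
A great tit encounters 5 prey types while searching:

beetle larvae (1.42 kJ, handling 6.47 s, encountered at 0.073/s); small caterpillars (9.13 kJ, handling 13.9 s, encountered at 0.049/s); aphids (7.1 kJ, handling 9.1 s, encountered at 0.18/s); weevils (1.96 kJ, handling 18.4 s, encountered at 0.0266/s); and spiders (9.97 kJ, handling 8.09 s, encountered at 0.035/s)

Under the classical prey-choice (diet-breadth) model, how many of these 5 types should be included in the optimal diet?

E/h in descending order: spiders 1.23, aphids 0.78, small caterpillars 0.657, beetle larvae 0.219, weevils 0.107 kJ/s. The optimal diet is the largest prefix of this list for which every included type satisfies E_i/h_i > R on the types above it.
Rate on top 1: 0.2719. aphids: 0.78 > 0.2719 → include.
Rate on top 2: 0.557. small caterpillars: 0.657 > 0.557 → include.
Rate on top 3: 0.5758. beetle larvae: 0.219 < 0.5758 → exclude; stop.
Optimal diet: spiders, aphids, small caterpillars — 3 of 5 types.

3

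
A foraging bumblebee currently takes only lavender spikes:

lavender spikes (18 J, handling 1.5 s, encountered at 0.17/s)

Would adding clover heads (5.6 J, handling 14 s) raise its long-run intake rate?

Current rate: (0.17×18)/(1 + 0.17×1.5) = 2.438 J/s.
clover heads: E/h = 5.6/14 = 0.4 J/s.
0.4 < 2.438, so adding clover heads would lower the average — exclude it.

No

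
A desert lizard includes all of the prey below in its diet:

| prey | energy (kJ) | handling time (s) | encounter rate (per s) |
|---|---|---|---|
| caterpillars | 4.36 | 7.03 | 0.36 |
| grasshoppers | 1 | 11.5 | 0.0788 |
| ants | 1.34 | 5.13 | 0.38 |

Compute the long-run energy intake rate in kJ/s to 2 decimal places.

R = Σλ_iE_i / (1 + Σλ_ih_i)
Numerator: 0.36×4.36 + 0.0788×1 + 0.38×1.34 = 2.158
Denominator: 1 + 0.36×7.03 + 0.0788×11.5 + 0.38×5.13 = 6.386
R = 2.158/6.386 = 0.3378 kJ/s

0.34 kJ/s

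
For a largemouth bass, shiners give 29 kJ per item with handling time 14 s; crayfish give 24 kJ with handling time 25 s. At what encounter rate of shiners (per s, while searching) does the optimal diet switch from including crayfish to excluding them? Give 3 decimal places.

The zero-one rule: include crayfish iff E₂/h₂ > λE₁/(1+λh₁). Equality gives the switch point.
λE₁h₂ = E₂ + λE₂h₁ ⇒ λ = E₂/(E₁h₂ − E₂h₁) = 24/(725 − 336) = 0.0617 per s.

0.062 per s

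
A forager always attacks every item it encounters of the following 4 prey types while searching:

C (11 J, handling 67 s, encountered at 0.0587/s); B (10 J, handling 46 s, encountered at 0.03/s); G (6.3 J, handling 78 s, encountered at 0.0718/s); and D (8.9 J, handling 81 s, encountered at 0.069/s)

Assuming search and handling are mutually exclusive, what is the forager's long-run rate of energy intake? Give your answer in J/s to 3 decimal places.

Energy encountered per unit search time: 0.0587×11 + 0.03×10 + 0.0718×6.3 + 0.069×8.9 = 2.012 J/s.
Handling time per unit search time: 0.0587×67 + 0.03×46 + 0.0718×78 + 0.069×81 = 16.5.
Rate = 2.012/(1 + 16.5) = 0.115 J/s.

0.115 J/s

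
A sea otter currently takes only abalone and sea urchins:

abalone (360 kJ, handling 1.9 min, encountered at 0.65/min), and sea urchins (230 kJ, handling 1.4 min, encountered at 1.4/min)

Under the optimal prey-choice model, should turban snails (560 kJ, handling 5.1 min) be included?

Current rate: (0.65×360 + 1.4×230)/(1 + 0.65×1.9 + 1.4×1.4) = 132.5 kJ/min.
turban snails: E/h = 560/5.1 = 109.8 kJ/min.
Since 109.8 < R, time spent handling turban snails is better spent searching.

No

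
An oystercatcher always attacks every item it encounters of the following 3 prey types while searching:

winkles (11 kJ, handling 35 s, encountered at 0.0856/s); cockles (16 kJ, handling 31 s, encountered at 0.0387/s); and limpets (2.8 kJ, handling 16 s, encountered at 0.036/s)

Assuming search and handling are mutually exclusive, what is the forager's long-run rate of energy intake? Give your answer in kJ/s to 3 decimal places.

0.288 kJ/s

R = (0.0856×11 + 0.0387×16 + 0.036×2.8) / (1 + 0.0856×35 + 0.0387×31 + 0.036×16) = 1.662/5.772 = 0.2879 kJ/s.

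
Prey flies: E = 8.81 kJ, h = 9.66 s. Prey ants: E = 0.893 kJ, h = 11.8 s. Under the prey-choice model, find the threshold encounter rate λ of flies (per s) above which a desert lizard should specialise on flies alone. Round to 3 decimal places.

At the threshold, the rate on flies alone equals the profitability of ants: λ·8.81/(1 + λ·9.66) = 0.893/11.8 = 0.07568.
Rearranging, λ(8.81 − 0.07568×9.66) = 0.07568, so λ = 0.07568/8.079 = 0.009367 per s.

0.009 per s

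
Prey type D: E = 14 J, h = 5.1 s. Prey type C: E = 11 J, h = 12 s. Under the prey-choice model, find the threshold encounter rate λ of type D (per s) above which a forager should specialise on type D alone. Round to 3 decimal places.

0.098 per s

Drop type C once their profitability E₂/h₂ falls below the rate achievable on type D alone: E₂/h₂ = λE₁/(1 + λh₁).
Solve for λ: λE₁h₂ = E₂(1 + λh₁) → λ(E₁h₂ − E₂h₁) = E₂ → λ = E₂/(E₁h₂ − E₂h₁).
λ = 11/(14×12 − 11×5.1) = 11/111.9 = 0.0983 per s.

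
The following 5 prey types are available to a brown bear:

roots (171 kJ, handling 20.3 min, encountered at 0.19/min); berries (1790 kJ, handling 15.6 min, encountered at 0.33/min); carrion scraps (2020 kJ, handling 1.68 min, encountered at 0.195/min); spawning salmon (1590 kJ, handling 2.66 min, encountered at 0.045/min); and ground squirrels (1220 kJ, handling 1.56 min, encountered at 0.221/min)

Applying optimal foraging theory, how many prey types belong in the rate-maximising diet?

3

E/h in descending order: carrion scraps 1.2e+03, ground squirrels 782, spawning salmon 598, berries 115, roots 8.42 kJ/min. The optimal diet is the largest prefix of this list for which every included type satisfies E_i/h_i > R on the types above it.
Rate on top 1: 296.7. ground squirrels: 782 > 296.7 → include.
Rate on top 2: 396.8. spawning salmon: 598 > 396.8 → include.
Rate on top 3: 410.2. berries: 115 < 410.2 → exclude; stop.
Optimal diet: carrion scraps, ground squirrels, spawning salmon — 3 of 5 types.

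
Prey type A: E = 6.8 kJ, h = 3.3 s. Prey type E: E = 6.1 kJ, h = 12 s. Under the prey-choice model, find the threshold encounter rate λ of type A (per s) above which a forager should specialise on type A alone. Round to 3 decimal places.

0.099 per s

The zero-one rule: include type E iff E₂/h₂ > λE₁/(1+λh₁). Equality gives the switch point.
λE₁h₂ = E₂ + λE₂h₁ ⇒ λ = E₂/(E₁h₂ − E₂h₁) = 6.1/(81.6 − 20.13) = 0.09924 per s.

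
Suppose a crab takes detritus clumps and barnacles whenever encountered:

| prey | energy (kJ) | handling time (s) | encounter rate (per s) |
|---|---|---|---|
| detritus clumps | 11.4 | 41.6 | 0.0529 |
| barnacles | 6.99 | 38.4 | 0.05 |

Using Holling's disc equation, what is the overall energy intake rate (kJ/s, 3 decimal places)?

Energy encountered per unit search time: 0.0529×11.4 + 0.05×6.99 = 0.9526 kJ/s.
Handling time per unit search time: 0.0529×41.6 + 0.05×38.4 = 4.121.
Rate = 0.9526/(1 + 4.121) = 0.186 kJ/s.

0.186 kJ/s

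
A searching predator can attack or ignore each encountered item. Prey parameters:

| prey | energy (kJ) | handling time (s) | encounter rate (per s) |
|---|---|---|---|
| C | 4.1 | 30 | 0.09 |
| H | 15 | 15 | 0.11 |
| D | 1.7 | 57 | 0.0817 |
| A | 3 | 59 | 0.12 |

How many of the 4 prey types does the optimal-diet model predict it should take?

E/h in descending order: H 1, C 0.137, A 0.0508, D 0.0298 kJ/s. The optimal diet is the largest prefix of this list for which every included type satisfies E_i/h_i > R on the types above it.
Rate on top 1: 0.6226. C: 0.137 < 0.6226 → exclude; stop.
Optimal diet: H — 1 of 4 types.

1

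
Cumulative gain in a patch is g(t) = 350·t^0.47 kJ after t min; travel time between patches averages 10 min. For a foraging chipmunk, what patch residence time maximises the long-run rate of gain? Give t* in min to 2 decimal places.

By the marginal value theorem, leave when the instantaneous gain rate g'(t) equals the habitat-wide average g(t)/(T + t).
g'(t) = 0.47·350·t^-0.53. Setting 0.47·350·t^-0.53 = 350·t^0.47/(10+t) gives 0.47(10+t) = t, so 0.53·t = 0.47×10.
t* = 0.47×10/0.53 = 8.868 min.

8.87 min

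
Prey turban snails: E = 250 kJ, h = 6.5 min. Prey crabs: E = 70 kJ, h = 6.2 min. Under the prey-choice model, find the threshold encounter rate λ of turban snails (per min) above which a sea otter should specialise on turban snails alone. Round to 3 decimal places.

0.064 per min

The zero-one rule: include crabs iff E₂/h₂ > λE₁/(1+λh₁). Equality gives the switch point.
λE₁h₂ = E₂ + λE₂h₁ ⇒ λ = E₂/(E₁h₂ − E₂h₁) = 70/(1550 − 455) = 0.06393 per min.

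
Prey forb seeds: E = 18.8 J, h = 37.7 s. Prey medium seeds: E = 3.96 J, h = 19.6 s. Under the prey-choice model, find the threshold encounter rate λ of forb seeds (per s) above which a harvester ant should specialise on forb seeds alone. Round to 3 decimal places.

0.018 per s

The zero-one rule: include medium seeds iff E₂/h₂ > λE₁/(1+λh₁). Equality gives the switch point.
λE₁h₂ = E₂ + λE₂h₁ ⇒ λ = E₂/(E₁h₂ − E₂h₁) = 3.96/(368.5 − 149.3) = 0.01807 per s.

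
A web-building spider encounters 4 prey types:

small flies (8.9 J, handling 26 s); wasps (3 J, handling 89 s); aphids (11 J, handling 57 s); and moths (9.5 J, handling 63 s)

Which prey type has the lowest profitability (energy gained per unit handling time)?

wasps

Profitability E/h (J/s): small flies = 8.9/26 = 0.342, wasps = 3/89 = 0.0337, aphids = 11/57 = 0.193, moths = 9.5/63 = 0.151.
Ranked: small flies > aphids > moths > wasps.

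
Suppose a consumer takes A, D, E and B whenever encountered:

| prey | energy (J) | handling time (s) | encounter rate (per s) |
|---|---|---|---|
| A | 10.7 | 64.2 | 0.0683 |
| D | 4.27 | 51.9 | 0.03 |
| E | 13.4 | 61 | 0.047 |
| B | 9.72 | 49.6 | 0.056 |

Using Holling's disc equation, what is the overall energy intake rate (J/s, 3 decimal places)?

R = (0.0683×10.7 + 0.03×4.27 + 0.047×13.4 + 0.056×9.72) / (1 + 0.0683×64.2 + 0.03×51.9 + 0.047×61 + 0.056×49.6) = 2.033/12.59 = 0.1615 J/s.

0.162 J/s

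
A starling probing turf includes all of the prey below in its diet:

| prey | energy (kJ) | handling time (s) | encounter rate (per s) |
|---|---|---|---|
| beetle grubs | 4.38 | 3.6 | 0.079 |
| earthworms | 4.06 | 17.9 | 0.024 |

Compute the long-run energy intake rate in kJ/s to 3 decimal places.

Energy encountered per unit search time: 0.079×4.38 + 0.024×4.06 = 0.4435 kJ/s.
Handling time per unit search time: 0.079×3.6 + 0.024×17.9 = 0.714.
Rate = 0.4435/(1 + 0.714) = 0.2587 kJ/s.

0.259 kJ/s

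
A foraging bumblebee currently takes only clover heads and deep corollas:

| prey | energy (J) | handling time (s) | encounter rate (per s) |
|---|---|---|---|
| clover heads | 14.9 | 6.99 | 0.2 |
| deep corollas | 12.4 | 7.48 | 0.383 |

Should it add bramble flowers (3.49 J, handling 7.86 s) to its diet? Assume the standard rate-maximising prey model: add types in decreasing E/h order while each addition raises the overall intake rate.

Intake rate on the current diet: R = (0.2×14.9 + 0.383×12.4) / (1 + 0.2×6.99 + 0.383×7.48) = 7.729/5.263 = 1.469 J/s.
bramble flowers: E/h = 3.49/7.86 = 0.444 J/s.
0.444 < 1.469, so adding bramble flowers would lower the average — exclude it.

No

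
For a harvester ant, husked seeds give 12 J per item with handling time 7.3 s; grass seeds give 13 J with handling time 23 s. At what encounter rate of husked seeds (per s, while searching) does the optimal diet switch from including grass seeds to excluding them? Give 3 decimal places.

At the threshold, the rate on husked seeds alone equals the profitability of grass seeds: λ·12/(1 + λ·7.3) = 13/23 = 0.5652.
Rearranging, λ(12 − 0.5652×7.3) = 0.5652, so λ = 0.5652/7.874 = 0.07178 per s.

0.072 per s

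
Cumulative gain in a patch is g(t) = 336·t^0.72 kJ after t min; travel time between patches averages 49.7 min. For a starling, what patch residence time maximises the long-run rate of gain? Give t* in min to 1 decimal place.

127.8 min

By the marginal value theorem, leave when the instantaneous gain rate g'(t) equals the habitat-wide average g(t)/(T + t).
g'(t) = 0.72·336·t^-0.28. Setting 0.72·336·t^-0.28 = 336·t^0.72/(49.7+t) gives 0.72(49.7+t) = t, so 0.28·t = 0.72×49.7.
t* = 0.72×49.7/0.28 = 127.8 min.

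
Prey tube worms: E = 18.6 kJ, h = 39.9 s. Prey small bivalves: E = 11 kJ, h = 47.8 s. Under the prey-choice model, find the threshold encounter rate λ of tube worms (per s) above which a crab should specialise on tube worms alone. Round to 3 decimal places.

0.024 per s

Drop small bivalves once their profitability E₂/h₂ falls below the rate achievable on tube worms alone: E₂/h₂ = λE₁/(1 + λh₁).
Solve for λ: λE₁h₂ = E₂(1 + λh₁) → λ(E₁h₂ − E₂h₁) = E₂ → λ = E₂/(E₁h₂ − E₂h₁).
λ = 11/(18.6×47.8 − 11×39.9) = 11/450.2 = 0.02443 per s.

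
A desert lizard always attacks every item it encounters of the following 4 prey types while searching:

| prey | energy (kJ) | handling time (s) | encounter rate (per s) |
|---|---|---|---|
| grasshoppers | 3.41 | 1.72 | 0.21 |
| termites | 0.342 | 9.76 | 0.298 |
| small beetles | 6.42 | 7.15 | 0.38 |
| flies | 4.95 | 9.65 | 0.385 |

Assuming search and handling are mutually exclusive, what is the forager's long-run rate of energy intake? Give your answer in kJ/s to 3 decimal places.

R = Σλ_iE_i / (1 + Σλ_ih_i)
Numerator: 0.21×3.41 + 0.298×0.342 + 0.38×6.42 + 0.385×4.95 = 5.163
Denominator: 1 + 0.21×1.72 + 0.298×9.76 + 0.38×7.15 + 0.385×9.65 = 10.7
R = 5.163/10.7 = 0.4825 kJ/s

0.482 kJ/s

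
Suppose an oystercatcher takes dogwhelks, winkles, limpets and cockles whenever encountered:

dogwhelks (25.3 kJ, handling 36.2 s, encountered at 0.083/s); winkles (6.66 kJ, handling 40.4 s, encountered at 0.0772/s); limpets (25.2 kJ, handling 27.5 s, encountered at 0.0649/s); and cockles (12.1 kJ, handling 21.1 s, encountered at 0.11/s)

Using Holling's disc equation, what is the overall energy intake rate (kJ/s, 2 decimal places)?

0.50 kJ/s

R = (0.083×25.3 + 0.0772×6.66 + 0.0649×25.2 + 0.11×12.1) / (1 + 0.083×36.2 + 0.0772×40.4 + 0.0649×27.5 + 0.11×21.1) = 5.581/11.23 = 0.497 kJ/s.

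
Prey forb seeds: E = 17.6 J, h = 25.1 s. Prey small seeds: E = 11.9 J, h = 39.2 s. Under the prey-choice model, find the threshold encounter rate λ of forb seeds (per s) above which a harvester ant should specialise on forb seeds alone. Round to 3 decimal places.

At the threshold, the rate on forb seeds alone equals the profitability of small seeds: λ·17.6/(1 + λ·25.1) = 11.9/39.2 = 0.3036.
Rearranging, λ(17.6 − 0.3036×25.1) = 0.3036, so λ = 0.3036/9.98 = 0.03042 per s.

0.030 per s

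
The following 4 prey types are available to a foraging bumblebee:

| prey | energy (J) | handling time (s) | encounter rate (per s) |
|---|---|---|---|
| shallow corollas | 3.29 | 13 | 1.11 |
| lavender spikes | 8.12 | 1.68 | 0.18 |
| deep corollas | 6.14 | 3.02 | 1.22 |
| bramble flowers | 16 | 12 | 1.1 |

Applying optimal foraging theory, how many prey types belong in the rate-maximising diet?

2

Profitabilities (E/h, J/s): lavender spikes 4.83, deep corollas 2.03, bramble flowers 1.33, shallow corollas 0.253. Add prey in this order while the next type's profitability exceeds the intake rate on those already taken.
Rate on top 1: 1.122. deep corollas: 2.03 > 1.122 → include.
Rate on top 2: 1.795. bramble flowers: 1.33 < 1.795 → exclude; stop.
Optimal diet: lavender spikes, deep corollas — 2 of 4 types.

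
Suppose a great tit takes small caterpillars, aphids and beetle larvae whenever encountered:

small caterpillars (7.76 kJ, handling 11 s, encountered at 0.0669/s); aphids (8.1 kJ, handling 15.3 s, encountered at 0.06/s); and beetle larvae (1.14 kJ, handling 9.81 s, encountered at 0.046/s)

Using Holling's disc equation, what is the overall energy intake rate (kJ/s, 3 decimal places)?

Energy encountered per unit search time: 0.0669×7.76 + 0.06×8.1 + 0.046×1.14 = 1.058 kJ/s.
Handling time per unit search time: 0.0669×11 + 0.06×15.3 + 0.046×9.81 = 2.105.
Rate = 1.058/(1 + 2.105) = 0.3406 kJ/s.

0.341 kJ/s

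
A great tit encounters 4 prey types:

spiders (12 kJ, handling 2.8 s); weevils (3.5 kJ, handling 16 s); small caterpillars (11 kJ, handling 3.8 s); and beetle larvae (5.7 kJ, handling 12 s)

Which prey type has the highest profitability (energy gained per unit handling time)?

Profitability E/h (kJ/s): spiders = 12/2.8 = 4.29, weevils = 3.5/16 = 0.219, small caterpillars = 11/3.8 = 2.89, beetle larvae = 5.7/12 = 0.475.
Ranked: spiders > small caterpillars > beetle larvae > weevils.

spiders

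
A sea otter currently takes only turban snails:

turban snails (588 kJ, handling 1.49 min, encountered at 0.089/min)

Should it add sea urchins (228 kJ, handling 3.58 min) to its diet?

Intake rate on the current diet: R = (0.089×588) / (1 + 0.089×1.49) = 52.33/1.133 = 46.2 kJ/min.
Profitability of sea urchins: 228/3.58 = 63.69 kJ/min.
Since 63.69 > R, including sea urchins increases the long-run rate.

Yes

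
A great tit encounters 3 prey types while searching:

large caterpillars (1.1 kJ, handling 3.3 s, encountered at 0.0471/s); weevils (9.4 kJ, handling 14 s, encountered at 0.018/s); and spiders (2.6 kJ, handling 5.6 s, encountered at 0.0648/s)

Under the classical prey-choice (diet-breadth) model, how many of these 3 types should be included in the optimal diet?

3

Profitabilities (E/h, kJ/s): weevils 0.671, spiders 0.464, large caterpillars 0.333. Add prey in this order while the next type's profitability exceeds the intake rate on those already taken.
Rate on top 1: 0.1351. spiders: 0.464 > 0.1351 → include.
Rate on top 2: 0.2091. large caterpillars: 0.333 > 0.2091 → include.
Optimal diet: weevils, spiders, large caterpillars — 3 of 3 types.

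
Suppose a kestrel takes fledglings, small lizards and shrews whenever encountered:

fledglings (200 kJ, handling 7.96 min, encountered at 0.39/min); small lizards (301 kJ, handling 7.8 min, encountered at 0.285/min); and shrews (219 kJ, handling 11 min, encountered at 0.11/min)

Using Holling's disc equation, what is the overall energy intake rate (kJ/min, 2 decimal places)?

24.93 kJ/min

R = (0.39×200 + 0.285×301 + 0.11×219) / (1 + 0.39×7.96 + 0.285×7.8 + 0.11×11) = 187.9/7.537 = 24.93 kJ/min.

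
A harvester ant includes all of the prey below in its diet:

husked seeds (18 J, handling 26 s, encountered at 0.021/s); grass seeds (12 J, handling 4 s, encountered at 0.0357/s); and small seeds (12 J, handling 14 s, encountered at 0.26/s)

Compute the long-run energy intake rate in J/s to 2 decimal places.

R = Σλ_iE_i / (1 + Σλ_ih_i)
Numerator: 0.021×18 + 0.0357×12 + 0.26×12 = 3.926
Denominator: 1 + 0.021×26 + 0.0357×4 + 0.26×14 = 5.329
R = 3.926/5.329 = 0.7368 J/s

0.74 J/s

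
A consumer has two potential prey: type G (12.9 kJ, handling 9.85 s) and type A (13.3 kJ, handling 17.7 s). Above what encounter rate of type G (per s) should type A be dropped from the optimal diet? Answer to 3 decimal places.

The zero-one rule: include type A iff E₂/h₂ > λE₁/(1+λh₁). Equality gives the switch point.
λE₁h₂ = E₂ + λE₂h₁ ⇒ λ = E₂/(E₁h₂ − E₂h₁) = 13.3/(228.3 − 131) = 0.1367 per s.

0.137 per s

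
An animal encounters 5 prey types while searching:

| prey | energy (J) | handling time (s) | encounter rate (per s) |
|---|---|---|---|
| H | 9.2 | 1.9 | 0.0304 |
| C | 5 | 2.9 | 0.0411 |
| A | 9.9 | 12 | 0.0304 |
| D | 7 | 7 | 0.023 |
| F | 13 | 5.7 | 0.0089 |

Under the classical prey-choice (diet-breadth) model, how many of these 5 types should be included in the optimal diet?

5

E/h in descending order: H 4.84, F 2.28, C 1.72, D 1, A 0.825 J/s. The optimal diet is the largest prefix of this list for which every included type satisfies E_i/h_i > R on the types above it.
Rate on top 1: 0.2644. F: 2.28 > 0.2644 → include.
Rate on top 2: 0.3567. C: 1.72 > 0.3567 → include.
Rate on top 3: 0.4894. D: 1 > 0.4894 → include.
Rate on top 4: 0.5486. A: 0.825 > 0.5486 → include.
Optimal diet: H, F, C, D, A — 5 of 5 types.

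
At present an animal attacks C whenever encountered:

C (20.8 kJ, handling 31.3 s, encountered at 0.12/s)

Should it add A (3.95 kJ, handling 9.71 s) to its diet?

No

Current rate: (0.12×20.8)/(1 + 0.12×31.3) = 0.5248 kJ/s.
A: E/h = 3.95/9.71 = 0.4068 kJ/s.
0.4068 < 0.5248, so adding A would lower the average — exclude it.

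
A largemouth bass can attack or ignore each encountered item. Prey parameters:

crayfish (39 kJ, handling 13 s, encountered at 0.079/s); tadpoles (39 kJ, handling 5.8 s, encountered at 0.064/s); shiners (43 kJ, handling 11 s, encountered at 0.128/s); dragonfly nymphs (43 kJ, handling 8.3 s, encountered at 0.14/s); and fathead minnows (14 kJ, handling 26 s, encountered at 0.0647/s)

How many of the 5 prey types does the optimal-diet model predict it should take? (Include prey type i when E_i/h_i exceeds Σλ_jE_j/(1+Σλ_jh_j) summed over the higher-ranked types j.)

Profitabilities (E/h, kJ/s): tadpoles 6.72, dragonfly nymphs 5.18, shiners 3.91, crayfish 3, fathead minnows 0.538. Add prey in this order while the next type's profitability exceeds the intake rate on those already taken.
Rate on top 1: 1.82. dragonfly nymphs: 5.18 > 1.82 → include.
Rate on top 2: 3.362. shiners: 3.91 > 3.362 → include.
Rate on top 3: 3.557. crayfish: 3 < 3.557 → exclude; stop.
Optimal diet: tadpoles, dragonfly nymphs, shiners — 3 of 5 types.

3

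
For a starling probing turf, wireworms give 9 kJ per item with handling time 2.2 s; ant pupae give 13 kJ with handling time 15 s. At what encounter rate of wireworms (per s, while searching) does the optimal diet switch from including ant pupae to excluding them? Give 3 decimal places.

At the threshold, the rate on wireworms alone equals the profitability of ant pupae: λ·9/(1 + λ·2.2) = 13/15 = 0.8667.
Rearranging, λ(9 − 0.8667×2.2) = 0.8667, so λ = 0.8667/7.093 = 0.1222 per s.

0.122 per s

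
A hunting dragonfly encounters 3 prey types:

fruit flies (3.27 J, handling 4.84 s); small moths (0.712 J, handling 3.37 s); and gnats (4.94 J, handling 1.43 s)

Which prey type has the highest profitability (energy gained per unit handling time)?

Profitability E/h (J/s): fruit flies = 3.27/4.84 = 0.676, small moths = 0.712/3.37 = 0.211, gnats = 4.94/1.43 = 3.45.
Ranked: gnats > fruit flies > small moths.

gnats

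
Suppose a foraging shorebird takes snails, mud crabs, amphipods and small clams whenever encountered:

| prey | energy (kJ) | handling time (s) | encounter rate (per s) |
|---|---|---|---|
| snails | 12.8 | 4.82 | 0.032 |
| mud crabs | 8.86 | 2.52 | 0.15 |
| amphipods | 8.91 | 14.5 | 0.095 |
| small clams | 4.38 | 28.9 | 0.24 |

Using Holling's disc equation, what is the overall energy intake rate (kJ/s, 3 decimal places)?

R = Σλ_iE_i / (1 + Σλ_ih_i)
Numerator: 0.032×12.8 + 0.15×8.86 + 0.095×8.91 + 0.24×4.38 = 3.636
Denominator: 1 + 0.032×4.82 + 0.15×2.52 + 0.095×14.5 + 0.24×28.9 = 9.846
R = 3.636/9.846 = 0.3693 kJ/s

0.369 kJ/s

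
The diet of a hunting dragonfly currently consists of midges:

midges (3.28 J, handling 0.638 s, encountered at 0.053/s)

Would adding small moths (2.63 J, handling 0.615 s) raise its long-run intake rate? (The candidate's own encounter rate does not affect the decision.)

Yes

On midges alone, R = ΣλE/(1+Σλh) = 0.1738/1.034 = 0.1682 J/s.
Profitability of small moths: 2.63/0.615 = 4.276 J/s.
4.276 > 0.1682, so adding small moths raises the average — include it.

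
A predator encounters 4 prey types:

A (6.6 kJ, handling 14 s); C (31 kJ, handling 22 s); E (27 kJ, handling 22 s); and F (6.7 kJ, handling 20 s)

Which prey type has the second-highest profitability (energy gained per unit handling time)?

Profitability E/h (kJ/s): A = 6.6/14 = 0.471, C = 31/22 = 1.41, E = 27/22 = 1.23, F = 6.7/20 = 0.335.
Ranked: C > E > A > F.

E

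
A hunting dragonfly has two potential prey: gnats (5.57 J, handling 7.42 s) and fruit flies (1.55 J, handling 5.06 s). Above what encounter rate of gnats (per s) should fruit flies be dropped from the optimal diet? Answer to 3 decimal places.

0.093 per s

Drop fruit flies once their profitability E₂/h₂ falls below the rate achievable on gnats alone: E₂/h₂ = λE₁/(1 + λh₁).
Solve for λ: λE₁h₂ = E₂(1 + λh₁) → λ(E₁h₂ − E₂h₁) = E₂ → λ = E₂/(E₁h₂ − E₂h₁).
λ = 1.55/(5.57×5.06 − 1.55×7.42) = 1.55/16.68 = 0.09291 per s.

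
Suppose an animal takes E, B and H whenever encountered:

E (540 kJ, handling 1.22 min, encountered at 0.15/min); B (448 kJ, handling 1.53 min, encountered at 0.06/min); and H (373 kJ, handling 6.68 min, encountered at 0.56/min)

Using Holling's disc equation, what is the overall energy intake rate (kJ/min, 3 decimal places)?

R = (0.15×540 + 0.06×448 + 0.56×373) / (1 + 0.15×1.22 + 0.06×1.53 + 0.56×6.68) = 316.8/5.016 = 63.15 kJ/min.

63.155 kJ/min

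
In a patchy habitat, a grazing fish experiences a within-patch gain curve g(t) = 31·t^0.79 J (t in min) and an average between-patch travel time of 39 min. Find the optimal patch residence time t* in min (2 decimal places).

Optimal t* satisfies g'(t*) = g(t*)/(T + t*).
g'(t) = 0.79·31·t^-0.21. Setting 0.79·31·t^-0.21 = 31·t^0.79/(39+t) gives 0.79(39+t) = t, so 0.21·t = 0.79×39.
t* = 0.79×39/0.21 = 146.7 min.

146.71 min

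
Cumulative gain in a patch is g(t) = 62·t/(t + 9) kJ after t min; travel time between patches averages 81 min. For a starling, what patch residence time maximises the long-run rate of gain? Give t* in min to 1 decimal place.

27.0 min

Optimal t* satisfies g'(t*) = g(t*)/(T + t*).
g'(t) = 62·9/(t + 9)². Setting 62·9/(t+9)² = 62t/[(t+9)(81+t)] gives 9(81+t) = t(t+9), so t² = 9×81 = 729.
t* = √729 = 27 min.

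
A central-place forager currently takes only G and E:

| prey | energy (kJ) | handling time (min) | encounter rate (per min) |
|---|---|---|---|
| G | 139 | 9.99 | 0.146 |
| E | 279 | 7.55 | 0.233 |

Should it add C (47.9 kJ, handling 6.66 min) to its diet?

No

Current rate: (0.146×139 + 0.233×279)/(1 + 0.146×9.99 + 0.233×7.55) = 20.22 kJ/min.
Profitability of C: 47.9/6.66 = 7.192 kJ/min.
7.192 < 20.22, so adding C would lower the average — exclude it.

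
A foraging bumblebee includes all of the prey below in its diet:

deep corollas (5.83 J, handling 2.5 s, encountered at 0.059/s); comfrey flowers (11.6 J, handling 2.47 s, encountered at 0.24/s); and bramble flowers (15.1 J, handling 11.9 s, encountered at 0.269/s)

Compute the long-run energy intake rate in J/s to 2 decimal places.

1.46 J/s

Energy encountered per unit search time: 0.059×5.83 + 0.24×11.6 + 0.269×15.1 = 7.19 J/s.
Handling time per unit search time: 0.059×2.5 + 0.24×2.47 + 0.269×11.9 = 3.941.
Rate = 7.19/(1 + 3.941) = 1.455 J/s.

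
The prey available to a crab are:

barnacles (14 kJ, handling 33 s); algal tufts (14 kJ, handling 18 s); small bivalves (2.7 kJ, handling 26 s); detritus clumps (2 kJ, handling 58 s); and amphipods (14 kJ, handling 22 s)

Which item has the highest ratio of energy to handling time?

Profitability E/h (kJ/s): barnacles = 14/33 = 0.424, algal tufts = 14/18 = 0.778, small bivalves = 2.7/26 = 0.104, detritus clumps = 2/58 = 0.0345, amphipods = 14/22 = 0.636.
Ranked: algal tufts > amphipods > barnacles > small bivalves > detritus clumps.

algal tufts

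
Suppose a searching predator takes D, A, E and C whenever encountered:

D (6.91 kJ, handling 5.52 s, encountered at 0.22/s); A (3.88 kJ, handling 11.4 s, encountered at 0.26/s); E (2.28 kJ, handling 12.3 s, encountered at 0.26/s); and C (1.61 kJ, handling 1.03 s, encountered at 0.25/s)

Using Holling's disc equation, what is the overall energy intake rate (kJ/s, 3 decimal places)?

0.408 kJ/s

R = Σλ_iE_i / (1 + Σλ_ih_i)
Numerator: 0.22×6.91 + 0.26×3.88 + 0.26×2.28 + 0.25×1.61 = 3.524
Denominator: 1 + 0.22×5.52 + 0.26×11.4 + 0.26×12.3 + 0.25×1.03 = 8.634
R = 3.524/8.634 = 0.4082 kJ/s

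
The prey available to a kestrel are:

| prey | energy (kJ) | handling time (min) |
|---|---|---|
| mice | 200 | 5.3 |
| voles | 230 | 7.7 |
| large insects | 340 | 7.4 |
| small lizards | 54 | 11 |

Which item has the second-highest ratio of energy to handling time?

mice

In descending order of E/h:
large insects: 340/7.4 = 45.9 kJ/min
mice: 200/5.3 = 37.7 kJ/min
voles: 230/7.7 = 29.9 kJ/min
small lizards: 54/11 = 4.91 kJ/min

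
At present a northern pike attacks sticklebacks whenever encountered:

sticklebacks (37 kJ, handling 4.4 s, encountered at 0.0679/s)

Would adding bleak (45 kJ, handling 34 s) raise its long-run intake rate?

No

Intake rate on the current diet: R = (0.0679×37) / (1 + 0.0679×4.4) = 2.512/1.299 = 1.934 kJ/s.
Profitability of bleak: 45/34 = 1.324 kJ/s.
1.324 < 1.934, so adding bleak would lower the average — exclude it.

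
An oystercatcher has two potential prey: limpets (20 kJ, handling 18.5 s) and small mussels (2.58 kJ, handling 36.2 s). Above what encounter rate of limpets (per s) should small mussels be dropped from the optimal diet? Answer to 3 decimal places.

0.004 per s

The zero-one rule: include small mussels iff E₂/h₂ > λE₁/(1+λh₁). Equality gives the switch point.
λE₁h₂ = E₂ + λE₂h₁ ⇒ λ = E₂/(E₁h₂ − E₂h₁) = 2.58/(724 − 47.73) = 0.003815 per s.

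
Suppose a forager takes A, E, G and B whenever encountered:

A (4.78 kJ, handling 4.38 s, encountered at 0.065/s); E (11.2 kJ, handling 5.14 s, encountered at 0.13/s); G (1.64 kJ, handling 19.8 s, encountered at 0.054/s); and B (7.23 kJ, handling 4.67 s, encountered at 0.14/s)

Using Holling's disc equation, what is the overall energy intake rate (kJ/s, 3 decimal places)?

R = (0.065×4.78 + 0.13×11.2 + 0.054×1.64 + 0.14×7.23) / (1 + 0.065×4.38 + 0.13×5.14 + 0.054×19.8 + 0.14×4.67) = 2.867/3.676 = 0.7801 kJ/s.

0.780 kJ/s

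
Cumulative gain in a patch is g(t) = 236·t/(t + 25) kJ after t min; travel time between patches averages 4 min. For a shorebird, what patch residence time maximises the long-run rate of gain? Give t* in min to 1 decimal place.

By the marginal value theorem, leave when the instantaneous gain rate g'(t) equals the habitat-wide average g(t)/(T + t).
g'(t) = 236·25/(t + 25)². Setting 236·25/(t+25)² = 236t/[(t+25)(4+t)] gives 25(4+t) = t(t+25), so t² = 25×4 = 100.
t* = √100 = 10 min.

10.0 min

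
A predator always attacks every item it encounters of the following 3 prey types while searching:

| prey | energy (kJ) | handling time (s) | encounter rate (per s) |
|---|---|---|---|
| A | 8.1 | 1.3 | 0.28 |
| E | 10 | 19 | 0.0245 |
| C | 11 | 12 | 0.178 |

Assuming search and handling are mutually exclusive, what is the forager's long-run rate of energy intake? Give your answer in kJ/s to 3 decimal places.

R = (0.28×8.1 + 0.0245×10 + 0.178×11) / (1 + 0.28×1.3 + 0.0245×19 + 0.178×12) = 4.471/3.966 = 1.127 kJ/s.

1.127 kJ/s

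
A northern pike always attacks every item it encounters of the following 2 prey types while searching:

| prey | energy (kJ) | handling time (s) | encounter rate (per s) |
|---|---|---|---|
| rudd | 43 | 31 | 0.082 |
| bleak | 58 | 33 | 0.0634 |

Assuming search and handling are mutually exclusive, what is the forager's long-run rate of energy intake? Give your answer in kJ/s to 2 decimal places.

R = (0.082×43 + 0.0634×58) / (1 + 0.082×31 + 0.0634×33) = 7.203/5.634 = 1.278 kJ/s.

1.28 kJ/s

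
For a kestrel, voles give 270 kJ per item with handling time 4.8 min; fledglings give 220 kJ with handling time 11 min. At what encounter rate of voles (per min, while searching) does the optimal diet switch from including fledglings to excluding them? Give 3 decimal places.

0.115 per min

Drop fledglings once their profitability E₂/h₂ falls below the rate achievable on voles alone: E₂/h₂ = λE₁/(1 + λh₁).
Solve for λ: λE₁h₂ = E₂(1 + λh₁) → λ(E₁h₂ − E₂h₁) = E₂ → λ = E₂/(E₁h₂ − E₂h₁).
λ = 220/(270×11 − 220×4.8) = 220/1914 = 0.1149 per min.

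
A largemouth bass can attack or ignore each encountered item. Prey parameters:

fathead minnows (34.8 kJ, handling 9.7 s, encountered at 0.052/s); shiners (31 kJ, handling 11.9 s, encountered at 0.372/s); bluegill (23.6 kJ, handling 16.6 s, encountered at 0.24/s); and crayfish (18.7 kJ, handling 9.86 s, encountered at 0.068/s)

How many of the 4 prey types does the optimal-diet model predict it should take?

2

E/h in descending order: fathead minnows 3.59, shiners 2.61, crayfish 1.9, bluegill 1.42 kJ/s. The optimal diet is the largest prefix of this list for which every included type satisfies E_i/h_i > R on the types above it.
Rate on top 1: 1.203. shiners: 2.61 > 1.203 → include.
Rate on top 2: 2.249. crayfish: 1.9 < 2.249 → exclude; stop.
Optimal diet: fathead minnows, shiners — 2 of 4 types.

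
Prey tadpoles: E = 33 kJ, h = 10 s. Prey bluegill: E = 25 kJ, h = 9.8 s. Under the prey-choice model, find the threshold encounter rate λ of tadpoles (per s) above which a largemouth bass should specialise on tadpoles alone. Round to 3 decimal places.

0.341 per s

At the threshold, the rate on tadpoles alone equals the profitability of bluegill: λ·33/(1 + λ·10) = 25/9.8 = 2.551.
Rearranging, λ(33 − 2.551×10) = 2.551, so λ = 2.551/7.49 = 0.3406 per s.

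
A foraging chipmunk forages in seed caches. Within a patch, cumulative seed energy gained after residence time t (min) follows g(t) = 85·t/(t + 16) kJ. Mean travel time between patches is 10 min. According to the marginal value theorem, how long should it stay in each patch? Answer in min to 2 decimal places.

12.65 min

Maximise g(t)/(T+t): set derivative to zero → g'(t)(T+t) = g(t).
g'(t) = 85·16/(t + 16)². Setting 85·16/(t+16)² = 85t/[(t+16)(10+t)] gives 16(10+t) = t(t+16), so t² = 16×10 = 160.
t* = √160 = 12.65 min.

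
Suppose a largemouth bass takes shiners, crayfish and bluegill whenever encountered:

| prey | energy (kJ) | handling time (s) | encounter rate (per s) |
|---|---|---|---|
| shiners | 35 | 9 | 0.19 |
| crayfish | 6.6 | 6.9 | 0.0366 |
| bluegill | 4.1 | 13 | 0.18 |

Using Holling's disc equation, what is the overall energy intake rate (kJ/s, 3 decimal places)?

1.439 kJ/s

R = (0.19×35 + 0.0366×6.6 + 0.18×4.1) / (1 + 0.19×9 + 0.0366×6.9 + 0.18×13) = 7.63/5.303 = 1.439 kJ/s.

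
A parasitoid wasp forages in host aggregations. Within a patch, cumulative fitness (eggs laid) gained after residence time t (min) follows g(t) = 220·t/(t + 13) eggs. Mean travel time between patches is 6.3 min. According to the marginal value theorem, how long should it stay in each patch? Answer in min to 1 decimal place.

9.0 min

Optimal t* satisfies g'(t*) = g(t*)/(T + t*).
g'(t) = 220·13/(t + 13)². Setting 220·13/(t+13)² = 220t/[(t+13)(6.3+t)] gives 13(6.3+t) = t(t+13), so t² = 13×6.3 = 81.9.
t* = √81.9 = 9.05 min.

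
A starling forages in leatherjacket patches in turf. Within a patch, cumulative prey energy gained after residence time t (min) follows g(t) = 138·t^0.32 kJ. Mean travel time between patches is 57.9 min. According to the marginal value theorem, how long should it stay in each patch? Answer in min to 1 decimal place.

27.2 min

Maximise g(t)/(T+t): set derivative to zero → g'(t)(T+t) = g(t).
g'(t) = 0.32·138·t^-0.68. Setting 0.32·138·t^-0.68 = 138·t^0.32/(57.9+t) gives 0.32(57.9+t) = t, so 0.68·t = 0.32×57.9.
t* = 0.32×57.9/0.68 = 27.25 min.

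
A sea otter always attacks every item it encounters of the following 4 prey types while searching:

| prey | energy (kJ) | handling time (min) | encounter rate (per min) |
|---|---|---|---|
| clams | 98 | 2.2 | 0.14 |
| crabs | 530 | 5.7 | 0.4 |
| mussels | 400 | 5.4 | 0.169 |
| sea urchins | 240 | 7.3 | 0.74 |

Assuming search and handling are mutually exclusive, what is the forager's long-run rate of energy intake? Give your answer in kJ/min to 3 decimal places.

47.555 kJ/min

R = Σλ_iE_i / (1 + Σλ_ih_i)
Numerator: 0.14×98 + 0.4×530 + 0.169×400 + 0.74×240 = 470.9
Denominator: 1 + 0.14×2.2 + 0.4×5.7 + 0.169×5.4 + 0.74×7.3 = 9.903
R = 470.9/9.903 = 47.56 kJ/min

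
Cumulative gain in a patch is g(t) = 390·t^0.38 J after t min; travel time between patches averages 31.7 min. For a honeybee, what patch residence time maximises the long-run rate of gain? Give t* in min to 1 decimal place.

19.4 min

Maximise g(t)/(T+t): set derivative to zero → g'(t)(T+t) = g(t).
g'(t) = 0.38·390·t^-0.62. Setting 0.38·390·t^-0.62 = 390·t^0.38/(31.7+t) gives 0.38(31.7+t) = t, so 0.62·t = 0.38×31.7.
t* = 0.38×31.7/0.62 = 19.43 min.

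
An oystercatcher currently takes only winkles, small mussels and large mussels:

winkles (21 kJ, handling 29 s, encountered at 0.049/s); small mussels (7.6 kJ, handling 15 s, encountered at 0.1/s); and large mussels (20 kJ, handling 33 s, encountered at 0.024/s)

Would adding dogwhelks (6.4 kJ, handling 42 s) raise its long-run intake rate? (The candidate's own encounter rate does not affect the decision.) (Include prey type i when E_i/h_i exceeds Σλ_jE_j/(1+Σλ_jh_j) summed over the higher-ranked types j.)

Current rate: (0.049×21 + 0.1×7.6 + 0.024×20)/(1 + 0.049×29 + 0.1×15 + 0.024×33) = 0.4814 kJ/s.
dogwhelks: E/h = 6.4/42 = 0.1524 kJ/s.
0.1524 < 0.4814, so adding dogwhelks would lower the average — exclude it.

No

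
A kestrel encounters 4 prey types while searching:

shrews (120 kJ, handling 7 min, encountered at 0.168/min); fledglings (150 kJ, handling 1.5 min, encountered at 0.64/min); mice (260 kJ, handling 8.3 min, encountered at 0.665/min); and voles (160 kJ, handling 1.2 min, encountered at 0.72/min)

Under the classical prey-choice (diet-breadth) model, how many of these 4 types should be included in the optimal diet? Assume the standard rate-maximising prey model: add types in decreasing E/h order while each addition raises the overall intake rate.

2

Rank by E/h (kJ/min): voles 133, fledglings 100, mice 31.3, shrews 17.1. Include each in turn until the next type's E/h falls below the running intake rate.
Rate on top 1: 61.8. fledglings: 100 > 61.8 → include.
Rate on top 2: 74.79. mice: 31.3 < 74.79 → exclude; stop.
Optimal diet: voles, fledglings — 2 of 4 types.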